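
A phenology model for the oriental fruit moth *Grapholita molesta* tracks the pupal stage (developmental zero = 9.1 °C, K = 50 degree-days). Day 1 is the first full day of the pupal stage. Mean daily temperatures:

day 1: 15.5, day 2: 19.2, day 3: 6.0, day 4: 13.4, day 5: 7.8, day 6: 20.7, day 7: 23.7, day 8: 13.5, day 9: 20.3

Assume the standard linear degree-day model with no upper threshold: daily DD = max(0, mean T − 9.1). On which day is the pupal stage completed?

Daily DD above 9.1 °C: 6.4, 10.1, 0.0, 4.3, 0.0, 11.6, 14.6, 4.4, 11.2.
Cumulative: 6.4, 16.5, 16.5, 20.8, 20.8, 32.4, 47.0, 51.4, 62.6.
The total first reaches 50 DD on day 8.

day 8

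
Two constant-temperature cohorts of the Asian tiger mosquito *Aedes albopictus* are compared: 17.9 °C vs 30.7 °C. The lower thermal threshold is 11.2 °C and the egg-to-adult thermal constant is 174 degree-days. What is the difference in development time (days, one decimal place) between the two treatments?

17.0 days

At 17.9 °C: 174 / (17.9 − 11.2) = 174 / 6.7 = 25.970 d.
At 30.7 °C: 174 / (30.7 − 11.2) = 174 / 19.5 = 8.923 d.
Difference = |25.970 − 8.923| = 17.047 ≈ 17.0 days.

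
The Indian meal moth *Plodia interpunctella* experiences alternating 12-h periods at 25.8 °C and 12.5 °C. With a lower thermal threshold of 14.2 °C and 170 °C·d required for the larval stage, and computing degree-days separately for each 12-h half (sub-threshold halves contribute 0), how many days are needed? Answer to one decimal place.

Day half: max(0, 25.8 − 14.2) × 0.5 = 11.6 × 0.5 = 5.80 DD.
Night half: max(0, 12.5 − 14.2) × 0.5 = 0.0 × 0.5 = 0.00 DD.
Per 24 h: 5.80 DD/day.
Duration = 170 / 5.80 = 29.310 ≈ 29.3 days.

29.3 days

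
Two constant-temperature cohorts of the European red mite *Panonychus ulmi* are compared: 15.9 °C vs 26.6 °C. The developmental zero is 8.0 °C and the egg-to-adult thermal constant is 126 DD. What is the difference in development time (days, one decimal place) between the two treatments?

9.2 days

At 15.9 °C: 126 / (15.9 − 8.0) = 126 / 7.9 = 15.949 d.
At 26.6 °C: 126 / (26.6 − 8.0) = 126 / 18.6 = 6.774 d.
Difference = |15.949 − 6.774| = 9.175 ≈ 9.2 days.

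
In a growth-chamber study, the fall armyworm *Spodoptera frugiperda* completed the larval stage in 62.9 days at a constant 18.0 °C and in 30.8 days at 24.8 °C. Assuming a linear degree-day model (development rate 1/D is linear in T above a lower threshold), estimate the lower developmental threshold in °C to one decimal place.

Linear rate model ⇒ the product D·(T − T_b) is constant across temperatures.
62.9·(18.0 − T_b) = 30.8·(24.8 − T_b)
T_b = (62.9·18.0 − 30.8·24.8) / (62.9 − 30.8) = 368.36 / 32.1 = 11.475 °C ≈ 11.5 °C.

11.5 °C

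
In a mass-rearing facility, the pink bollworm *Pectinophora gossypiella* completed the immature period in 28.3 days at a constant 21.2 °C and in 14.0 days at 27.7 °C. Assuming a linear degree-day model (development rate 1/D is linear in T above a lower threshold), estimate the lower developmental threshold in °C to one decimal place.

Under the model K = D·(T − T_b), so D₁·(T₁ − T_b) = D₂·(T₂ − T_b).
28.3·(21.2 − T_b) = 14.0·(27.7 − T_b)
T_b = (28.3·21.2 − 14.0·27.7) / (28.3 − 14.0) = 212.16 / 14.3 = 14.836 °C ≈ 14.8 °C.

14.8 °C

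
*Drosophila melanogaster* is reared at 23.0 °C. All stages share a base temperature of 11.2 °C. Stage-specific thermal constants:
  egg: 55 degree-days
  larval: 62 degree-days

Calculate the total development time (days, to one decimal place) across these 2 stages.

9.9 days

Daily accumulation at 23.0 °C = 23.0 − 11.2 = 11.8 DD/day.
Total K = 55 + 62 = 117 DD.
Total duration = 117 / 11.8 = 9.915 ≈ 9.9 days.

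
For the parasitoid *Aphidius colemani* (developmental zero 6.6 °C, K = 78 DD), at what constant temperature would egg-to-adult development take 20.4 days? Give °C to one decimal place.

Required daily accumulation = 78 / 20.4 = 3.824 DD/day.
T = T_base + 3.824 = 6.6 + 3.824 = 10.424 ≈ 10.4 °C.

10.4 °C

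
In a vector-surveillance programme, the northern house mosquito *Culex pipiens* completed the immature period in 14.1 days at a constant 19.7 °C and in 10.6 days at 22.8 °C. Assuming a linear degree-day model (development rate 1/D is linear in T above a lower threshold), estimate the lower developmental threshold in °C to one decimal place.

Equal thermal constants: D₁(T₁ − T_b) = D₂(T₂ − T_b).
14.1·(19.7 − T_b) = 10.6·(22.8 − T_b)
T_b = (14.1·19.7 − 10.6·22.8) / (14.1 − 10.6) = 36.09 / 3.5 = 10.311 °C ≈ 10.3 °C.

10.3 °C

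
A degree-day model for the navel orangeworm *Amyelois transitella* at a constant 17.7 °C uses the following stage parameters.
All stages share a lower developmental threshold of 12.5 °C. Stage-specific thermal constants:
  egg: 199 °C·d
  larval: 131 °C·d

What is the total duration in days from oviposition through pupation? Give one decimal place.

Daily accumulation at 17.7 °C = 17.7 − 12.5 = 5.2 DD/day.
Total K = 199 + 131 = 330 DD.
Total duration = 330 / 5.2 = 63.462 ≈ 63.5 days.

63.5 days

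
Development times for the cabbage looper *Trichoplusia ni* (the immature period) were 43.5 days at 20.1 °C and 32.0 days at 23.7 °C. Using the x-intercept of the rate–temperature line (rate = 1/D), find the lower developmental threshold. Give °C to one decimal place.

Under the model K = D·(T − T_b), so D₁·(T₁ − T_b) = D₂·(T₂ − T_b).
43.5·(20.1 − T_b) = 32.0·(23.7 − T_b)
T_b = (43.5·20.1 − 32.0·23.7) / (43.5 − 32.0) = 115.95 / 11.5 = 10.083 °C ≈ 10.1 °C.

10.1 °C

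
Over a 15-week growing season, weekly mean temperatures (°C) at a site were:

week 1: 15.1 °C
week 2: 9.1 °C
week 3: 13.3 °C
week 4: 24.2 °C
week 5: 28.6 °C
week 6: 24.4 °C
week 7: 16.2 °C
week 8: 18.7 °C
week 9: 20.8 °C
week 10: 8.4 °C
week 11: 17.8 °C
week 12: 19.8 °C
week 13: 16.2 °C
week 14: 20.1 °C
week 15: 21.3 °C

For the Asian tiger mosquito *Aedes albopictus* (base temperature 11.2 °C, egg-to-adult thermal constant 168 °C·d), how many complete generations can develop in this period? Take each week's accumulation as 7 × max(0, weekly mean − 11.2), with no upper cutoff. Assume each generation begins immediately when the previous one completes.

4 generations

Weekly DD (7 × max(0, T̄ − 11.2)): 27.3, 0.0, 14.7, 91.0, 121.8, 92.4, 35.0, 52.5, 67.2, 0.0, 46.2, 60.2, 35.0, 62.3, 70.7.
Season total = 776.3 DD.
Complete generations = ⌊776.3 / 168⌋ = 4.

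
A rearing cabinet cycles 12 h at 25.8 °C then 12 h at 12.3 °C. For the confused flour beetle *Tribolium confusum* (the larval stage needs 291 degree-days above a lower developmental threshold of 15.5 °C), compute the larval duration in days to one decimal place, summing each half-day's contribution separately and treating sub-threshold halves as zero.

Day half: max(0, 25.8 − 15.5) × 0.5 = 10.3 × 0.5 = 5.15 DD.
Night half: max(0, 12.3 − 15.5) × 0.5 = 0.0 × 0.5 = 0.00 DD.
Per 24 h: 5.15 DD/day.
Duration = 291 / 5.15 = 56.505 ≈ 56.5 days.

56.5 days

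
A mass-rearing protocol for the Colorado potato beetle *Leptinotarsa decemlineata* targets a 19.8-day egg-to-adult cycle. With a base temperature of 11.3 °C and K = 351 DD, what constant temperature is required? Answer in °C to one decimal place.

29.0 °C

Required daily accumulation = 351 / 19.8 = 17.727 DD/day.
T = T_base + 17.727 = 11.3 + 17.727 = 29.027 ≈ 29.0 °C.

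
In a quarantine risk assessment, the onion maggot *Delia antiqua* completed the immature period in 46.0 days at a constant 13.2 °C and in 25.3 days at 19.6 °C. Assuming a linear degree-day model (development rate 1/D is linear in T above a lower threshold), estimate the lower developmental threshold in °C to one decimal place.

5.4 °C

Equal thermal constants: D₁(T₁ − T_b) = D₂(T₂ − T_b).
46.0·(13.2 − T_b) = 25.3·(19.6 − T_b)
T_b = (46.0·13.2 − 25.3·19.6) / (46.0 − 25.3) = 111.32 / 20.7 = 5.378 °C ≈ 5.4 °C.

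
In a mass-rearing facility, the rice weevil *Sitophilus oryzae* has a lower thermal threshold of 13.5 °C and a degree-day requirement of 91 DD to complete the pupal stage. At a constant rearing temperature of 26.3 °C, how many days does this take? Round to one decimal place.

Daily accumulation = 26.3 − 13.5 = 12.8 DD/day.
Duration = 91 / 12.8 = 7.109 ≈ 7.1 days.

7.1 days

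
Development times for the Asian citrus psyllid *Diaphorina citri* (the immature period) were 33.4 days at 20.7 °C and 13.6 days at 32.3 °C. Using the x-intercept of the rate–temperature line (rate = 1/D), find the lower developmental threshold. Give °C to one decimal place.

12.7 °C

Under the model K = D·(T − T_b), so D₁·(T₁ − T_b) = D₂·(T₂ − T_b).
33.4·(20.7 − T_b) = 13.6·(32.3 − T_b)
T_b = (33.4·20.7 − 13.6·32.3) / (33.4 − 13.6) = 252.10 / 19.8 = 12.732 °C ≈ 12.7 °C.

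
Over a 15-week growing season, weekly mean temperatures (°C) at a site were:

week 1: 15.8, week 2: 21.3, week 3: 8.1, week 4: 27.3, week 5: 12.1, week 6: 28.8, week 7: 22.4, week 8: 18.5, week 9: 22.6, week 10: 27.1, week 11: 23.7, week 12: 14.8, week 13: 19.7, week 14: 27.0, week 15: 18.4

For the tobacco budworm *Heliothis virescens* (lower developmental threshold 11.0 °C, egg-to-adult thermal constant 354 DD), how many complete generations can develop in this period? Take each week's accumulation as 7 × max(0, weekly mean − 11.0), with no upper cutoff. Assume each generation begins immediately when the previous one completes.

2 generations

Weekly DD (7 × max(0, T̄ − 11.0)): 33.6, 72.1, 0.0, 114.1, 7.7, 124.6, 79.8, 52.5, 81.2, 112.7, 88.9, 26.6, 60.9, 112.0, 51.8.
Season total = 1018.5 DD.
Complete generations = ⌊1018.5 / 354⌋ = 2.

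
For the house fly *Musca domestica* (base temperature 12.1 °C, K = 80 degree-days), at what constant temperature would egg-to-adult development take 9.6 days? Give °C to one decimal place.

20.4 °C

Required daily accumulation = 80 / 9.6 = 8.333 DD/day.
T = T_base + 8.333 = 12.1 + 8.333 = 20.433 ≈ 20.4 °C.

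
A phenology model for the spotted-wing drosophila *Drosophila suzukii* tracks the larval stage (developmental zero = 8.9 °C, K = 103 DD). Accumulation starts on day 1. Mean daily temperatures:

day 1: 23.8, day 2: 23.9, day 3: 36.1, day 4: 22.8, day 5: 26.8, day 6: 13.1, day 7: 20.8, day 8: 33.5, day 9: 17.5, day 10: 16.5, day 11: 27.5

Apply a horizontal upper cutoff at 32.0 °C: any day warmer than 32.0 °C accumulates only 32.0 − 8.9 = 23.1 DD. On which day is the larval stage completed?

Daily DD above 8.9 °C (capped at 23.1): 14.9, 15.0, 23.1, 13.9, 17.9, 4.2, 11.9, 23.1, 8.6, 7.6, 18.6.
Cumulative: 14.9, 29.9, 53.0, 66.9, 84.8, 89.0, 100.9, 124.0, 132.6, 140.2, 158.8.
The total first reaches 103 DD on day 8.

day 8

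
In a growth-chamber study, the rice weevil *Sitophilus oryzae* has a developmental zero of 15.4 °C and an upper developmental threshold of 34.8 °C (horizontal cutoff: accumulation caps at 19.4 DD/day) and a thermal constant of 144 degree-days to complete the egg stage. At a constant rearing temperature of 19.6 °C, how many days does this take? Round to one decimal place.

Daily accumulation = 19.6 − 15.4 = 4.2 DD/day.
Duration = 144 / 4.2 = 34.286 ≈ 34.3 days.

34.3 days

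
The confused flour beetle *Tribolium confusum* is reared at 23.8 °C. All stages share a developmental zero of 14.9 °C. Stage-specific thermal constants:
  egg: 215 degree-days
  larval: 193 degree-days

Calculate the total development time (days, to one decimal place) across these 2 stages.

Daily accumulation at 23.8 °C = 23.8 − 14.9 = 8.9 DD/day.
Total K = 215 + 193 = 408 DD.
Total duration = 408 / 8.9 = 45.843 ≈ 45.8 days.

45.8 days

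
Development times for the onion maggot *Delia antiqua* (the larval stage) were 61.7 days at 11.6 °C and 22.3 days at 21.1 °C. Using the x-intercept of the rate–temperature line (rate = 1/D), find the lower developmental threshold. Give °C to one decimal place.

Equal thermal constants: D₁(T₁ − T_b) = D₂(T₂ − T_b).
61.7·(11.6 − T_b) = 22.3·(21.1 − T_b)
T_b = (61.7·11.6 − 22.3·21.1) / (61.7 − 22.3) = 245.19 / 39.4 = 6.223 °C ≈ 6.2 °C.

6.2 °C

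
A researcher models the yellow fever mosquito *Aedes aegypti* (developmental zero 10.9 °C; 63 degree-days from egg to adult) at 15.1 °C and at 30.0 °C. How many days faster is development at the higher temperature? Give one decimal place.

11.7 days

At 15.1 °C: 63 / (15.1 − 10.9) = 63 / 4.2 = 15.000 d.
At 30.0 °C: 63 / (30.0 − 10.9) = 63 / 19.1 = 3.298 d.
Difference = |15.000 − 3.298| = 11.702 ≈ 11.7 days.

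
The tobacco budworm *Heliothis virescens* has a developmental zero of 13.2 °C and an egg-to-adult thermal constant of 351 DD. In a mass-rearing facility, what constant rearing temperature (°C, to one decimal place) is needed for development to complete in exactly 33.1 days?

Required daily accumulation = 351 / 33.1 = 10.604 DD/day.
T = T_base + 10.604 = 13.2 + 10.604 = 23.804 ≈ 23.8 °C.

23.8 °C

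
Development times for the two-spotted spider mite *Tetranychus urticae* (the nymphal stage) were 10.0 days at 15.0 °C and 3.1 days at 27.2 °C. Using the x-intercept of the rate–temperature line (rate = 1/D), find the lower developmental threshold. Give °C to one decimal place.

Linear rate model ⇒ the product D·(T − T_b) is constant across temperatures.
10.0·(15.0 − T_b) = 3.1·(27.2 − T_b)
T_b = (10.0·15.0 − 3.1·27.2) / (10.0 − 3.1) = 65.68 / 6.9 = 9.519 °C ≈ 9.5 °C.

9.5 °C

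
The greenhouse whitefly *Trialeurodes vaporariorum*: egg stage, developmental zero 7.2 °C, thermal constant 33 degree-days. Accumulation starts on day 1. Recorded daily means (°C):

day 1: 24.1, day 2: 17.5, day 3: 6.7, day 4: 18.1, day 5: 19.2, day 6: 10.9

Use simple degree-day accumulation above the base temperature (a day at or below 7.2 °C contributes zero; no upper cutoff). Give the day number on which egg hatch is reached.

day 4

Daily DD above 7.2 °C: 16.9, 10.3, 0.0, 10.9, 12.0, 3.7.
Cumulative: 16.9, 27.2, 27.2, 38.1, 50.1, 53.8.
The total first reaches 33 DD on day 4.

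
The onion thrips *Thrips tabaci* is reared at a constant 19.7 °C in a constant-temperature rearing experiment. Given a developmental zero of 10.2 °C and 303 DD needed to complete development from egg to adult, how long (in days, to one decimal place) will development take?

Daily accumulation = 19.7 − 10.2 = 9.5 DD/day.
Duration = 303 / 9.5 = 31.895 ≈ 31.9 days.

31.9 days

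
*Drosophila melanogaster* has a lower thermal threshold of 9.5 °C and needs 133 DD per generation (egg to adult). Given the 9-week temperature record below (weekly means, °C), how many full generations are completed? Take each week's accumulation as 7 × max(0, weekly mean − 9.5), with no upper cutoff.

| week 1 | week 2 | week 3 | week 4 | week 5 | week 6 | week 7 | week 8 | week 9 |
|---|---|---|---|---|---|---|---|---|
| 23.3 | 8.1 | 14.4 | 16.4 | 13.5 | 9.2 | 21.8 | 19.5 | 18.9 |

Weekly DD (7 × max(0, T̄ − 9.5)): 96.6, 0.0, 34.3, 48.3, 28.0, 0.0, 86.1, 70.0, 65.8.
Season total = 429.1 DD.
Complete generations = ⌊429.1 / 133⌋ = 3.

3 generations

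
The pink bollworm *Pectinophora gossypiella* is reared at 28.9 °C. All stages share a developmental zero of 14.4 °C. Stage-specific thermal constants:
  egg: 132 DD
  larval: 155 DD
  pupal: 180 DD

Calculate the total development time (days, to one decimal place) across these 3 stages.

Daily accumulation at 28.9 °C = 28.9 − 14.4 = 14.5 DD/day.
Total K = 132 + 155 + 180 = 467 DD.
Total duration = 467 / 14.5 = 32.207 ≈ 32.2 days.

32.2 days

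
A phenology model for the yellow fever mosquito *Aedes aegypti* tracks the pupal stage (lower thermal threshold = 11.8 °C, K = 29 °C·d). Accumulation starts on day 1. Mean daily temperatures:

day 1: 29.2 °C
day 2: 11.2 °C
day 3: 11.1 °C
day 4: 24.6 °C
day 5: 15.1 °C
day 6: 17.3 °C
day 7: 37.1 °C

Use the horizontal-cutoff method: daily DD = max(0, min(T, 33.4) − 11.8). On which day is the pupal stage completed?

Daily DD above 11.8 °C (capped at 21.6): 17.4, 0.0, 0.0, 12.8, 3.3, 5.5, 21.6.
Cumulative: 17.4, 17.4, 17.4, 30.2, 33.5, 39.0, 60.6.
The total first reaches 29 DD on day 4.

day 4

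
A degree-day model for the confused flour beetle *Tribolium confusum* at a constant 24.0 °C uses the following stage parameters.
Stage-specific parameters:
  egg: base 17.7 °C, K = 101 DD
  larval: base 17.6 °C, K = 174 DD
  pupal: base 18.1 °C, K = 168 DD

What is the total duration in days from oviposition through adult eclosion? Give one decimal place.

71.7 days

egg: 101 / (24.0 − 17.7) = 101 / 6.3 = 16.032 d.
larval: 174 / (24.0 − 17.6) = 174 / 6.4 = 27.188 d.
pupal: 168 / (24.0 − 18.1) = 168 / 5.9 = 28.475 d.
Sum = 71.694 ≈ 71.7 days.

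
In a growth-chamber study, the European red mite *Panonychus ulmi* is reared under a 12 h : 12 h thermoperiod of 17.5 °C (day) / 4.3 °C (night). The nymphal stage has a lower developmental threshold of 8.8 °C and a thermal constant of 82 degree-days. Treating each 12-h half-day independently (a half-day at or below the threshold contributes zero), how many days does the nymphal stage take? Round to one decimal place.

Day half: max(0, 17.5 − 8.8) × 0.5 = 8.7 × 0.5 = 4.35 DD.
Night half: max(0, 4.3 − 8.8) × 0.5 = 0.0 × 0.5 = 0.00 DD.
Per 24 h: 4.35 DD/day.
Duration = 82 / 4.35 = 18.851 ≈ 18.9 days.

18.9 days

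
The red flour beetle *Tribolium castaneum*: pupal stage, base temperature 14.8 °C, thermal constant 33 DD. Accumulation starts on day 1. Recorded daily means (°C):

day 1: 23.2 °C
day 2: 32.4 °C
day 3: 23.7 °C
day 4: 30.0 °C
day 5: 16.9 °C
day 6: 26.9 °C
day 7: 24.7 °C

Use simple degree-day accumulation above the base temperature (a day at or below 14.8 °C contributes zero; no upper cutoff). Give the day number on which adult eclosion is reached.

day 3

Daily DD above 14.8 °C: 8.4, 17.6, 8.9, 15.2, 2.1, 12.1, 9.9.
Cumulative: 8.4, 26.0, 34.9, 50.1, 52.2, 64.3, 74.2.
The total first reaches 33 DD on day 3.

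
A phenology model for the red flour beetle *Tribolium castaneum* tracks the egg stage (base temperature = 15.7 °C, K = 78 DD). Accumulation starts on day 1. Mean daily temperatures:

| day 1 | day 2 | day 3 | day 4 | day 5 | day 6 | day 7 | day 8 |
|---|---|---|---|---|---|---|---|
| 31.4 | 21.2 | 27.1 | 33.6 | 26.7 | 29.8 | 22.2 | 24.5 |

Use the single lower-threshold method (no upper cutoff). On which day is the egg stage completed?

day 7

Daily DD above 15.7 °C: 15.7, 5.5, 11.4, 17.9, 11.0, 14.1, 6.5, 8.8.
Cumulative: 15.7, 21.2, 32.6, 50.5, 61.5, 75.6, 82.1, 90.9.
The total first reaches 78 DD on day 7.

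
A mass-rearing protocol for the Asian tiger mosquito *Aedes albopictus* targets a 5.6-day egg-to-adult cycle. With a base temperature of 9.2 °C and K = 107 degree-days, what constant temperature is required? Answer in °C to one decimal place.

Required daily accumulation = 107 / 5.6 = 19.107 DD/day.
T = T_base + 19.107 = 9.2 + 19.107 = 28.307 ≈ 28.3 °C.

28.3 °C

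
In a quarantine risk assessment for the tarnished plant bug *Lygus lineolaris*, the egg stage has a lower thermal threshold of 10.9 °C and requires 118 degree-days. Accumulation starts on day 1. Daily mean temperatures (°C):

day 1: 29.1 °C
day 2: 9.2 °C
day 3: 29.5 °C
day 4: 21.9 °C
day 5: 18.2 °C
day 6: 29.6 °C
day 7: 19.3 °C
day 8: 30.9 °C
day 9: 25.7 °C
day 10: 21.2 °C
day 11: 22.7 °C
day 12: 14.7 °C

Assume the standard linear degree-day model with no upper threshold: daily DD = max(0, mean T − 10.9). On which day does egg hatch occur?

Daily DD above 10.9 °C: 18.2, 0.0, 18.6, 11.0, 7.3, 18.7, 8.4, 20.0, 14.8, 10.3, 11.8, 3.8.
Cumulative: 18.2, 18.2, 36.8, 47.8, 55.1, 73.8, 82.2, 102.2, 117.0, 127.3, 139.1, 142.9.
The total first reaches 118 DD on day 10.

day 10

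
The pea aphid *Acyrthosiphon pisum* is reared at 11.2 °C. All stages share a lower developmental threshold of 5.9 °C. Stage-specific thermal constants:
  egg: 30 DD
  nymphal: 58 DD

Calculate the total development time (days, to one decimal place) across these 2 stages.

Daily accumulation at 11.2 °C = 11.2 − 5.9 = 5.3 DD/day.
Total K = 30 + 58 = 88 DD.
Total duration = 88 / 5.3 = 16.604 ≈ 16.6 days.

16.6 days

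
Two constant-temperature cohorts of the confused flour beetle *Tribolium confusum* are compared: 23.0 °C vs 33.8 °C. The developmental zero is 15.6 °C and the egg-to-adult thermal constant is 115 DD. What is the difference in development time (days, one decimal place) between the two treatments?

9.2 days

At 23.0 °C: 115 / (23.0 − 15.6) = 115 / 7.4 = 15.541 d.
At 33.8 °C: 115 / (33.8 − 15.6) = 115 / 18.2 = 6.319 d.
Difference = |15.541 − 6.319| = 9.222 ≈ 9.2 days.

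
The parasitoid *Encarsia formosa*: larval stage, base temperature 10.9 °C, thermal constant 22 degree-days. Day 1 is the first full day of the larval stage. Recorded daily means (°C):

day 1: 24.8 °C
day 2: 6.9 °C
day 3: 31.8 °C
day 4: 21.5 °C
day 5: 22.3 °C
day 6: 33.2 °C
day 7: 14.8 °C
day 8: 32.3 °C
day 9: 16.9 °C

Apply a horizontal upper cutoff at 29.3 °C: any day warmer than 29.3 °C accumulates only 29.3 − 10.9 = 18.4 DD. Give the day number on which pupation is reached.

Daily DD above 10.9 °C (capped at 18.4): 13.9, 0.0, 18.4, 10.6, 11.4, 18.4, 3.9, 18.4, 6.0.
Cumulative: 13.9, 13.9, 32.3, 42.9, 54.3, 72.7, 76.6, 95.0, 101.0.
The total first reaches 22 DD on day 3.

day 3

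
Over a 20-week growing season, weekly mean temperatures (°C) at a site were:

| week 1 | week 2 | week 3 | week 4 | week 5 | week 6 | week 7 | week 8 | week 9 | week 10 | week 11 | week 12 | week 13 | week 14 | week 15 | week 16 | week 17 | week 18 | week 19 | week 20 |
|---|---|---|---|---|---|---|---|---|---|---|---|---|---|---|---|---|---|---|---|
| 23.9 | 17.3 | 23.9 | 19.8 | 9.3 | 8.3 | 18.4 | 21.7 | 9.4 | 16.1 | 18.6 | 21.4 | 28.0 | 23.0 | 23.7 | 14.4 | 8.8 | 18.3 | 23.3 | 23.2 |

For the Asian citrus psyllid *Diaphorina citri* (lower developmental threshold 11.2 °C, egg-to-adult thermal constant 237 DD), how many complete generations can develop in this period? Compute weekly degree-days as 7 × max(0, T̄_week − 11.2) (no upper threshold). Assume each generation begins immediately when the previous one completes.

Weekly DD (7 × max(0, T̄ − 11.2)): 88.9, 42.7, 88.9, 60.2, 0.0, 0.0, 50.4, 73.5, 0.0, 34.3, 51.8, 71.4, 117.6, 82.6, 87.5, 22.4, 0.0, 49.7, 84.7, 84.0.
Season total = 1090.6 DD.
Complete generations = ⌊1090.6 / 237⌋ = 4.

4 generations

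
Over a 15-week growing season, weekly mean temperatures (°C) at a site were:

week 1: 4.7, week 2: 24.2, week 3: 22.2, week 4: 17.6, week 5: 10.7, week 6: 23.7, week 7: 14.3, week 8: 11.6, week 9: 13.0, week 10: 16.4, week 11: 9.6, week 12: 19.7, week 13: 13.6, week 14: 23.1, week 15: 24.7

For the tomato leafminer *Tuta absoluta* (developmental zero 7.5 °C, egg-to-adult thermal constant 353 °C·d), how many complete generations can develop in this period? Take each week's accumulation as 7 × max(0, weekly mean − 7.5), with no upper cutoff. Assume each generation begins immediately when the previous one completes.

2 generations

Weekly DD (7 × max(0, T̄ − 7.5)): 0.0, 116.9, 102.9, 70.7, 22.4, 113.4, 47.6, 28.7, 38.5, 62.3, 14.7, 85.4, 42.7, 109.2, 120.4.
Season total = 975.8 DD.
Complete generations = ⌊975.8 / 353⌋ = 2.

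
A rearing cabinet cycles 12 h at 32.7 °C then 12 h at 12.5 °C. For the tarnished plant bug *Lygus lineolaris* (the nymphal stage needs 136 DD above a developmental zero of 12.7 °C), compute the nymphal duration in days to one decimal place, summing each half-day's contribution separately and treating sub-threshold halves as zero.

13.6 days

Day half: max(0, 32.7 − 12.7) × 0.5 = 20.0 × 0.5 = 10.00 DD.
Night half: max(0, 12.5 − 12.7) × 0.5 = 0.0 × 0.5 = 0.00 DD.
Per 24 h: 10.00 DD/day.
Duration = 136 / 10.00 = 13.600 ≈ 13.6 days.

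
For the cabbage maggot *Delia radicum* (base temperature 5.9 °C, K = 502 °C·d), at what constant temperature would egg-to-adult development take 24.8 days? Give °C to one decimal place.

26.1 °C

Required daily accumulation = 502 / 24.8 = 20.242 DD/day.
T = T_base + 20.242 = 5.9 + 20.242 = 26.142 ≈ 26.1 °C.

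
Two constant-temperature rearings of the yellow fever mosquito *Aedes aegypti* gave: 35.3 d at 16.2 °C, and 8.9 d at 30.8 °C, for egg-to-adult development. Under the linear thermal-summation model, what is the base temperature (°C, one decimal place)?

11.3 °C

Equal thermal constants: D₁(T₁ − T_b) = D₂(T₂ − T_b).
35.3·(16.2 − T_b) = 8.9·(30.8 − T_b)
T_b = (35.3·16.2 − 8.9·30.8) / (35.3 − 8.9) = 297.74 / 26.4 = 11.278 °C ≈ 11.3 °C.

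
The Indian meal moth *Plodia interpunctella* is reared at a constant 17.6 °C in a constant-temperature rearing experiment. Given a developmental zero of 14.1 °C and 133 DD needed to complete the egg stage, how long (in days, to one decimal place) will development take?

38.0 days

Daily accumulation = 17.6 − 14.1 = 3.5 DD/day.
Duration = 133 / 3.5 = 38.000 ≈ 38.0 days.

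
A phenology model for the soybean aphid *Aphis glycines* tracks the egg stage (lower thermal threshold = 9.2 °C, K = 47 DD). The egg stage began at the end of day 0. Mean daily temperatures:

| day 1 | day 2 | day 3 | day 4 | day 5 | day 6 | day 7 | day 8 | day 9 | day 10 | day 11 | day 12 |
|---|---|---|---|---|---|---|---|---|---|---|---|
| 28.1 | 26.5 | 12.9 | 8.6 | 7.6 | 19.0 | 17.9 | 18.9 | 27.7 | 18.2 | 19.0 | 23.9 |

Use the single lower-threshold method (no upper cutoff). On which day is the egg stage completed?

day 6

Daily DD above 9.2 °C: 18.9, 17.3, 3.7, 0.0, 0.0, 9.8, 8.7, 9.7, 18.5, 9.0, 9.8, 14.7.
Cumulative: 18.9, 36.2, 39.9, 39.9, 39.9, 49.7, 58.4, 68.1, 86.6, 95.6, 105.4, 120.1.
The total first reaches 47 DD on day 6.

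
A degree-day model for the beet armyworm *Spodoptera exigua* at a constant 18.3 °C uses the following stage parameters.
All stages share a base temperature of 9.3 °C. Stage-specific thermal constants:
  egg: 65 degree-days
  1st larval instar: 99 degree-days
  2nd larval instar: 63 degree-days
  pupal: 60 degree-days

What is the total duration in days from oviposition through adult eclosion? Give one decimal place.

Daily accumulation at 18.3 °C = 18.3 − 9.3 = 9.0 DD/day.
Total K = 65 + 99 + 63 + 60 = 287 DD.
Total duration = 287 / 9.0 = 31.889 ≈ 31.9 days.

31.9 days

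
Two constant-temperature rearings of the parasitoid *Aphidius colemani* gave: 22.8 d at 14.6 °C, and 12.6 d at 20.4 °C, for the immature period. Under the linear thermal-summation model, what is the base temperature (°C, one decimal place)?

7.4 °C

Linear rate model ⇒ the product D·(T − T_b) is constant across temperatures.
22.8·(14.6 − T_b) = 12.6·(20.4 − T_b)
T_b = (22.8·14.6 − 12.6·20.4) / (22.8 − 12.6) = 75.84 / 10.2 = 7.435 °C ≈ 7.4 °C.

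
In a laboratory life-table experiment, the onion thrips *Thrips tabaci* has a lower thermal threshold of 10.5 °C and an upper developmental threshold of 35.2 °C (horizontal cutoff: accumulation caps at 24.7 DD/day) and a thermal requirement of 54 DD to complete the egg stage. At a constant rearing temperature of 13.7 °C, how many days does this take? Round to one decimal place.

16.9 days

Daily accumulation = 13.7 − 10.5 = 3.2 DD/day.
Duration = 54 / 3.2 = 16.875 ≈ 16.9 days.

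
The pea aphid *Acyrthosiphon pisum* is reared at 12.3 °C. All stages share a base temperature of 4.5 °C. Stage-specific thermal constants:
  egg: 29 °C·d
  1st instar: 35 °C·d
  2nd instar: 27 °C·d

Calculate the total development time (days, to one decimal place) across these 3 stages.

11.7 days

Daily accumulation at 12.3 °C = 12.3 − 4.5 = 7.8 DD/day.
Total K = 29 + 35 + 27 = 91 DD.
Total duration = 91 / 7.8 = 11.667 ≈ 11.7 days.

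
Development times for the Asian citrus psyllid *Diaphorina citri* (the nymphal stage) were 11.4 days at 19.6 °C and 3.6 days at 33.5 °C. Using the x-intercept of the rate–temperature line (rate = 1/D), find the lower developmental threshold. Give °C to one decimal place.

13.2 °C

Equal thermal constants: D₁(T₁ − T_b) = D₂(T₂ − T_b).
11.4·(19.6 − T_b) = 3.6·(33.5 − T_b)
T_b = (11.4·19.6 − 3.6·33.5) / (11.4 − 3.6) = 102.84 / 7.8 = 13.185 °C ≈ 13.2 °C.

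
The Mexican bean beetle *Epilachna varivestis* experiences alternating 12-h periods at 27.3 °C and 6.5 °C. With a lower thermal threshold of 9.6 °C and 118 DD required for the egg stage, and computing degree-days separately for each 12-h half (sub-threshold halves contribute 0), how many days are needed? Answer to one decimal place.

13.3 days

Day half: max(0, 27.3 − 9.6) × 0.5 = 17.7 × 0.5 = 8.85 DD.
Night half: max(0, 6.5 − 9.6) × 0.5 = 0.0 × 0.5 = 0.00 DD.
Per 24 h: 8.85 DD/day.
Duration = 118 / 8.85 = 13.333 ≈ 13.3 days.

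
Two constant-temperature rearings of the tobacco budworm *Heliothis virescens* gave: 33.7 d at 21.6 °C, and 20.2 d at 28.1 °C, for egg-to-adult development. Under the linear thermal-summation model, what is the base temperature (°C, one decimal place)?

11.9 °C

Under the model K = D·(T − T_b), so D₁·(T₁ − T_b) = D₂·(T₂ − T_b).
33.7·(21.6 − T_b) = 20.2·(28.1 − T_b)
T_b = (33.7·21.6 − 20.2·28.1) / (33.7 − 20.2) = 160.30 / 13.5 = 11.874 °C ≈ 11.9 °C.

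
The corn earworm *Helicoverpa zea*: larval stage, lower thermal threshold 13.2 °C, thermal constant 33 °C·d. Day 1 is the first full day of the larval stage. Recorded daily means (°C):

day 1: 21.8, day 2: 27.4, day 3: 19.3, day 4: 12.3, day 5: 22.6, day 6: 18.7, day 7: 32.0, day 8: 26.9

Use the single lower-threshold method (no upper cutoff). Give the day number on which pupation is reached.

Daily DD above 13.2 °C: 8.6, 14.2, 6.1, 0.0, 9.4, 5.5, 18.8, 13.7.
Cumulative: 8.6, 22.8, 28.9, 28.9, 38.3, 43.8, 62.6, 76.3.
The total first reaches 33 DD on day 5.

day 5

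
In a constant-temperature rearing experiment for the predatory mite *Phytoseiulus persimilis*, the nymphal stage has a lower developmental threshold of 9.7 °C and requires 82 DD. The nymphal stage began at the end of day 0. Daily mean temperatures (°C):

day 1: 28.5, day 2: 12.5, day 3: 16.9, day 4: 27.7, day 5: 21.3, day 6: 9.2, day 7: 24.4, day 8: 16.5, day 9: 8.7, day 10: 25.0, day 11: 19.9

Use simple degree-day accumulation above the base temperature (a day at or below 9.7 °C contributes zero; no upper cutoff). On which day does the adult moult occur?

Daily DD above 9.7 °C: 18.8, 2.8, 7.2, 18.0, 11.6, 0.0, 14.7, 6.8, 0.0, 15.3, 10.2.
Cumulative: 18.8, 21.6, 28.8, 46.8, 58.4, 58.4, 73.1, 79.9, 79.9, 95.2, 105.4.
The total first reaches 82 DD on day 10.

day 10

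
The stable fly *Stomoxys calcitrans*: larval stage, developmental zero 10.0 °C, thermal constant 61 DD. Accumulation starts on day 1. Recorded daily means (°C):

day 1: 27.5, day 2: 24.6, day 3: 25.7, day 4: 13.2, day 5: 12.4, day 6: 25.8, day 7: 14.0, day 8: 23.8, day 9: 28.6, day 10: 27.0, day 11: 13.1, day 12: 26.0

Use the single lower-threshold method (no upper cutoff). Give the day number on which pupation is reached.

day 6

Daily DD above 10.0 °C: 17.5, 14.6, 15.7, 3.2, 2.4, 15.8, 4.0, 13.8, 18.6, 17.0, 3.1, 16.0.
Cumulative: 17.5, 32.1, 47.8, 51.0, 53.4, 69.2, 73.2, 87.0, 105.6, 122.6, 125.7, 141.7.
The total first reaches 61 DD on day 6.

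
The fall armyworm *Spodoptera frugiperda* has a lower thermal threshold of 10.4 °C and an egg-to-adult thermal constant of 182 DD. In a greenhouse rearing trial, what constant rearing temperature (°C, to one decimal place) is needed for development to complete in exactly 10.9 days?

27.1 °C

Required daily accumulation = 182 / 10.9 = 16.697 DD/day.
T = T_base + 16.697 = 10.4 + 16.697 = 27.097 ≈ 27.1 °C.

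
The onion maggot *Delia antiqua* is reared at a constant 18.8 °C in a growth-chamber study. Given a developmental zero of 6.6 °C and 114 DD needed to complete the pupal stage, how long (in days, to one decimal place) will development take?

Daily accumulation = 18.8 − 6.6 = 12.2 DD/day.
Duration = 114 / 12.2 = 9.344 ≈ 9.3 days.

9.3 days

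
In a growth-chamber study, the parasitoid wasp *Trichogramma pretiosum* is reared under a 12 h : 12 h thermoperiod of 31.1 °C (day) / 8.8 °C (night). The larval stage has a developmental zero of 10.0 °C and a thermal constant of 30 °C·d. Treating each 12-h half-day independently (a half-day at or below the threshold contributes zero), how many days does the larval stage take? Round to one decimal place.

2.8 days

Day half: max(0, 31.1 − 10.0) × 0.5 = 21.1 × 0.5 = 10.55 DD.
Night half: max(0, 8.8 − 10.0) × 0.5 = 0.0 × 0.5 = 0.00 DD.
Per 24 h: 10.55 DD/day.
Duration = 30 / 10.55 = 2.844 ≈ 2.8 days.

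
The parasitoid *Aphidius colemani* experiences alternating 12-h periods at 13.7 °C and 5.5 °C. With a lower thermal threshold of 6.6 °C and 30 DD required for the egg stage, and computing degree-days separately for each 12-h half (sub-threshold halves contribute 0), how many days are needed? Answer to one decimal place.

8.5 days

Day half: max(0, 13.7 − 6.6) × 0.5 = 7.1 × 0.5 = 3.55 DD.
Night half: max(0, 5.5 − 6.6) × 0.5 = 0.0 × 0.5 = 0.00 DD.
Per 24 h: 3.55 DD/day.
Duration = 30 / 3.55 = 8.451 ≈ 8.5 days.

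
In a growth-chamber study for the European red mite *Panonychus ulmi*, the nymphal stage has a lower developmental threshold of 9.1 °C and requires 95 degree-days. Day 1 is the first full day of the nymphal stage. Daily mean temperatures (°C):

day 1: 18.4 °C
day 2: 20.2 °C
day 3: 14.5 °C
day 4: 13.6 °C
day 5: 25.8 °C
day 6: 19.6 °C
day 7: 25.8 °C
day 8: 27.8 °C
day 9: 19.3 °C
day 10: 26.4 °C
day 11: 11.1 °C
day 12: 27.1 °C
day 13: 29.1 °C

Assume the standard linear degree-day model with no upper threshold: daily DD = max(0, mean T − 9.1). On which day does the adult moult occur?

day 9

Daily DD above 9.1 °C: 9.3, 11.1, 5.4, 4.5, 16.7, 10.5, 16.7, 18.7, 10.2, 17.3, 2.0, 18.0, 20.0.
Cumulative: 9.3, 20.4, 25.8, 30.3, 47.0, 57.5, 74.2, 92.9, 103.1, 120.4, 122.4, 140.4, 160.4.
The total first reaches 95 DD on day 9.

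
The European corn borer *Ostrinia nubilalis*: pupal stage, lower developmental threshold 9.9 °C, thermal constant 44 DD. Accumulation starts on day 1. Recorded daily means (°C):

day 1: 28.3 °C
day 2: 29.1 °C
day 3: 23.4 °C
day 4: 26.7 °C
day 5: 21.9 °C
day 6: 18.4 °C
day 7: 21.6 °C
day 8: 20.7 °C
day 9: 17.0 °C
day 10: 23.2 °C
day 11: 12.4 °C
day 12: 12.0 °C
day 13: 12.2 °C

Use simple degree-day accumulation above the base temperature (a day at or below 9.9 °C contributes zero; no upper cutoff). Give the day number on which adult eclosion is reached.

Daily DD above 9.9 °C: 18.4, 19.2, 13.5, 16.8, 12.0, 8.5, 11.7, 10.8, 7.1, 13.3, 2.5, 2.1, 2.3.
Cumulative: 18.4, 37.6, 51.1, 67.9, 79.9, 88.4, 100.1, 110.9, 118.0, 131.3, 133.8, 135.9, 138.2.
The total first reaches 44 DD on day 3.

day 3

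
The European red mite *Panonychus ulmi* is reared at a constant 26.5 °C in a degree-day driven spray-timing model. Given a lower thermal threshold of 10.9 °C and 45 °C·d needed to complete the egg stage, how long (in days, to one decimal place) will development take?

2.9 days

Daily accumulation = 26.5 − 10.9 = 15.6 DD/day.
Duration = 45 / 15.6 = 2.885 ≈ 2.9 days.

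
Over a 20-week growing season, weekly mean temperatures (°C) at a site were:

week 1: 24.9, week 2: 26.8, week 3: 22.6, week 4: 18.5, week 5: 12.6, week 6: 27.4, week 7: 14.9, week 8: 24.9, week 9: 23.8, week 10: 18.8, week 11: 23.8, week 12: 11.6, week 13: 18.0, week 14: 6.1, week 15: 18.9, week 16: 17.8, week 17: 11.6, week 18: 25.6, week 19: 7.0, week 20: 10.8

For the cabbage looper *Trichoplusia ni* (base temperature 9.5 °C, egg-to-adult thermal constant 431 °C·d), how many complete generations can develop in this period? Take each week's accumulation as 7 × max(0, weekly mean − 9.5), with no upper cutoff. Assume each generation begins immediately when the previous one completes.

2 generations

Weekly DD (7 × max(0, T̄ − 9.5)): 107.8, 121.1, 91.7, 63.0, 21.7, 125.3, 37.8, 107.8, 100.1, 65.1, 100.1, 14.7, 59.5, 0.0, 65.8, 58.1, 14.7, 112.7, 0.0, 9.1.
Season total = 1276.1 DD.
Complete generations = ⌊1276.1 / 431⌋ = 2.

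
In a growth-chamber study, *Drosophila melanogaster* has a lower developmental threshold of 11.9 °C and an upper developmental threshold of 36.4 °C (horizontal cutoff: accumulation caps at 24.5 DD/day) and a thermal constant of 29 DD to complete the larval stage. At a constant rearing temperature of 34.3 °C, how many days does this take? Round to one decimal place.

Daily accumulation = 34.3 − 11.9 = 22.4 DD/day.
Duration = 29 / 22.4 = 1.295 ≈ 1.3 days.

1.3 days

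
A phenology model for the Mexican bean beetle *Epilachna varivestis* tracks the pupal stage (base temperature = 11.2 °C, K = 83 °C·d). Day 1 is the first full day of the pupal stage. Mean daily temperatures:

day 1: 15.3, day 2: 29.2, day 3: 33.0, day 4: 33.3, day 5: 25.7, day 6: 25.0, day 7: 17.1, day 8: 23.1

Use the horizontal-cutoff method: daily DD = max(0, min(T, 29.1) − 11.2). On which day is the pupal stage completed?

Daily DD above 11.2 °C (capped at 17.9): 4.1, 17.9, 17.9, 17.9, 14.5, 13.8, 5.9, 11.9.
Cumulative: 4.1, 22.0, 39.9, 57.8, 72.3, 86.1, 92.0, 103.9.
The total first reaches 83 DD on day 6.

day 6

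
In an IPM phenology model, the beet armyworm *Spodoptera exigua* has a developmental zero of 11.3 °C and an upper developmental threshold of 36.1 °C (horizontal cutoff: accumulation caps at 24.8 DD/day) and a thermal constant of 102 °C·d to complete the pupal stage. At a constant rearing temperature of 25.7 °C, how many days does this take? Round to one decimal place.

Daily accumulation = 25.7 − 11.3 = 14.4 DD/day.
Duration = 102 / 14.4 = 7.083 ≈ 7.1 days.

7.1 days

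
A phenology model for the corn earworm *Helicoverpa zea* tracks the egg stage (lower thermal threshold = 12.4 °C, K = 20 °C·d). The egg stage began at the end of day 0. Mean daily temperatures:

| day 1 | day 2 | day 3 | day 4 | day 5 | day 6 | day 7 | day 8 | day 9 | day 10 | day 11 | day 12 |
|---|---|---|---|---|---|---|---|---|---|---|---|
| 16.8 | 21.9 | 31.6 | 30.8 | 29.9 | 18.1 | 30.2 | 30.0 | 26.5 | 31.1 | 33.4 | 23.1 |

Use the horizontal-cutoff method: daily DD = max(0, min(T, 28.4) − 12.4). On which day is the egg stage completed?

Daily DD above 12.4 °C (capped at 16.0): 4.4, 9.5, 16.0, 16.0, 16.0, 5.7, 16.0, 16.0, 14.1, 16.0, 16.0, 10.7.
Cumulative: 4.4, 13.9, 29.9, 45.9, 61.9, 67.6, 83.6, 99.6, 113.7, 129.7, 145.7, 156.4.
The total first reaches 20 DD on day 3.

day 3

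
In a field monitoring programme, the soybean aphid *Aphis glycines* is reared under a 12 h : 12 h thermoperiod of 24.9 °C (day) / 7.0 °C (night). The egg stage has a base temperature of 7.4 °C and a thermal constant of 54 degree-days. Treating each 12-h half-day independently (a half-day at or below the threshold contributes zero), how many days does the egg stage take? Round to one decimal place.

6.2 days

Day half: max(0, 24.9 − 7.4) × 0.5 = 17.5 × 0.5 = 8.75 DD.
Night half: max(0, 7.0 − 7.4) × 0.5 = 0.0 × 0.5 = 0.00 DD.
Per 24 h: 8.75 DD/day.
Duration = 54 / 8.75 = 6.171 ≈ 6.2 days.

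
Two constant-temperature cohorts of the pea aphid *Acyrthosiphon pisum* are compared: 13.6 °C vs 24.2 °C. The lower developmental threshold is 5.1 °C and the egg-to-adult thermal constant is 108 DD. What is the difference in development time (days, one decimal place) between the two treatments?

7.1 days

At 13.6 °C: 108 / (13.6 − 5.1) = 108 / 8.5 = 12.706 d.
At 24.2 °C: 108 / (24.2 − 5.1) = 108 / 19.1 = 5.654 d.
Difference = |12.706 − 5.654| = 7.051 ≈ 7.1 days.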